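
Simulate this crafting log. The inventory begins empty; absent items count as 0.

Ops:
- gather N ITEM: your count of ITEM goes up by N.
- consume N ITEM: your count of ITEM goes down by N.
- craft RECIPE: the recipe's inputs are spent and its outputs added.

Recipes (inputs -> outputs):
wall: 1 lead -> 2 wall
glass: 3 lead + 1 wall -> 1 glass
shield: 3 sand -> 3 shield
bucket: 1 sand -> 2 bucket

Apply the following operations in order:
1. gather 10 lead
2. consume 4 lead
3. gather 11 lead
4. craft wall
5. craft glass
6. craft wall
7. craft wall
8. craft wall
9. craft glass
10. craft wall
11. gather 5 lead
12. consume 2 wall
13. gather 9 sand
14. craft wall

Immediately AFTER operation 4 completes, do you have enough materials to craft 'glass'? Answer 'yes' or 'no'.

After 1 (gather 10 lead): lead=10
After 2 (consume 4 lead): lead=6
After 3 (gather 11 lead): lead=17
After 4 (craft wall): lead=16 wall=2

Answer: yes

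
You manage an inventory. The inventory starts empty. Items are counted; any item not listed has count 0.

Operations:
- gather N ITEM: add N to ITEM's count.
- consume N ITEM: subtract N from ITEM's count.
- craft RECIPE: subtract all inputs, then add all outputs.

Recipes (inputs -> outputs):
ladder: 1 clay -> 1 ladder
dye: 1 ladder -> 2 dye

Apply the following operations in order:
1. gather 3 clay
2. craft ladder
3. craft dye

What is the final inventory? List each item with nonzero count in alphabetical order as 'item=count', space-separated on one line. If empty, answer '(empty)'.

After 1 (gather 3 clay): clay=3
After 2 (craft ladder): clay=2 ladder=1
After 3 (craft dye): clay=2 dye=2

Answer: clay=2 dye=2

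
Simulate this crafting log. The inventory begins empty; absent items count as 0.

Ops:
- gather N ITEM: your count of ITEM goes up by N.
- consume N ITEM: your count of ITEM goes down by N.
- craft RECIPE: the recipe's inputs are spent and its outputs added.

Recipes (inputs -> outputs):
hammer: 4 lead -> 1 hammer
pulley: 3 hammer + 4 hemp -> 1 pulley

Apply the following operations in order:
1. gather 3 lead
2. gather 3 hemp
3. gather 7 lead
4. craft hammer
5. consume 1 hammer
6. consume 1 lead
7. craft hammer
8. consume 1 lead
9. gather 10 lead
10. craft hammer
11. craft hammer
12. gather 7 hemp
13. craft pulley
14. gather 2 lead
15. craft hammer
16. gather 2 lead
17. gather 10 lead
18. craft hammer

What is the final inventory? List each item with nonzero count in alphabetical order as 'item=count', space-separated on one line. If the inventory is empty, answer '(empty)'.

After 1 (gather 3 lead): lead=3
After 2 (gather 3 hemp): hemp=3 lead=3
After 3 (gather 7 lead): hemp=3 lead=10
After 4 (craft hammer): hammer=1 hemp=3 lead=6
After 5 (consume 1 hammer): hemp=3 lead=6
After 6 (consume 1 lead): hemp=3 lead=5
After 7 (craft hammer): hammer=1 hemp=3 lead=1
After 8 (consume 1 lead): hammer=1 hemp=3
After 9 (gather 10 lead): hammer=1 hemp=3 lead=10
After 10 (craft hammer): hammer=2 hemp=3 lead=6
After 11 (craft hammer): hammer=3 hemp=3 lead=2
After 12 (gather 7 hemp): hammer=3 hemp=10 lead=2
After 13 (craft pulley): hemp=6 lead=2 pulley=1
After 14 (gather 2 lead): hemp=6 lead=4 pulley=1
After 15 (craft hammer): hammer=1 hemp=6 pulley=1
After 16 (gather 2 lead): hammer=1 hemp=6 lead=2 pulley=1
After 17 (gather 10 lead): hammer=1 hemp=6 lead=12 pulley=1
After 18 (craft hammer): hammer=2 hemp=6 lead=8 pulley=1

Answer: hammer=2 hemp=6 lead=8 pulley=1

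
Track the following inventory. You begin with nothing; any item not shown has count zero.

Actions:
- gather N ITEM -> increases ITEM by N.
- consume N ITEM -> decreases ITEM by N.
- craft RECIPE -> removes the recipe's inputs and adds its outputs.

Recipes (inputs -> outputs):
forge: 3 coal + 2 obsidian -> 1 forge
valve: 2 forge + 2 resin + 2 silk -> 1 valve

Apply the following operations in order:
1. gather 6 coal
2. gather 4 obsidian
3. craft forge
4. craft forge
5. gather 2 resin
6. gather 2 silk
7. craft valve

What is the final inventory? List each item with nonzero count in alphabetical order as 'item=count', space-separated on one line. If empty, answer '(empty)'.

After 1 (gather 6 coal): coal=6
After 2 (gather 4 obsidian): coal=6 obsidian=4
After 3 (craft forge): coal=3 forge=1 obsidian=2
After 4 (craft forge): forge=2
After 5 (gather 2 resin): forge=2 resin=2
After 6 (gather 2 silk): forge=2 resin=2 silk=2
After 7 (craft valve): valve=1

Answer: valve=1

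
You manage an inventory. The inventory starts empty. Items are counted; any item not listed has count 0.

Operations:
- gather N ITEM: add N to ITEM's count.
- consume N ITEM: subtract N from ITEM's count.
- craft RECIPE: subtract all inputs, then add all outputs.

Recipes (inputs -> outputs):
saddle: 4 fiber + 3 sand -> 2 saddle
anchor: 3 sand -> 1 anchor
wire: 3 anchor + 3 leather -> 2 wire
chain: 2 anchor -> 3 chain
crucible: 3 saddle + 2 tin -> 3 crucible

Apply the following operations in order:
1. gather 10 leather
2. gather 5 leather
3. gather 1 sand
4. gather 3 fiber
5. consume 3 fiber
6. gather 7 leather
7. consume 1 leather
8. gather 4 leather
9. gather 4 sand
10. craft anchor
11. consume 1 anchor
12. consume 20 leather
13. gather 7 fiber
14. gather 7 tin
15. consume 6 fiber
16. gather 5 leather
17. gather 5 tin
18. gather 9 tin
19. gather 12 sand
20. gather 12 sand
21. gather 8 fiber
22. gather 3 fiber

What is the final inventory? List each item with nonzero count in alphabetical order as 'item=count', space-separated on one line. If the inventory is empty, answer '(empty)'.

Answer: fiber=12 leather=10 sand=26 tin=21

Derivation:
After 1 (gather 10 leather): leather=10
After 2 (gather 5 leather): leather=15
After 3 (gather 1 sand): leather=15 sand=1
After 4 (gather 3 fiber): fiber=3 leather=15 sand=1
After 5 (consume 3 fiber): leather=15 sand=1
After 6 (gather 7 leather): leather=22 sand=1
After 7 (consume 1 leather): leather=21 sand=1
After 8 (gather 4 leather): leather=25 sand=1
After 9 (gather 4 sand): leather=25 sand=5
After 10 (craft anchor): anchor=1 leather=25 sand=2
After 11 (consume 1 anchor): leather=25 sand=2
After 12 (consume 20 leather): leather=5 sand=2
After 13 (gather 7 fiber): fiber=7 leather=5 sand=2
After 14 (gather 7 tin): fiber=7 leather=5 sand=2 tin=7
After 15 (consume 6 fiber): fiber=1 leather=5 sand=2 tin=7
After 16 (gather 5 leather): fiber=1 leather=10 sand=2 tin=7
After 17 (gather 5 tin): fiber=1 leather=10 sand=2 tin=12
After 18 (gather 9 tin): fiber=1 leather=10 sand=2 tin=21
After 19 (gather 12 sand): fiber=1 leather=10 sand=14 tin=21
After 20 (gather 12 sand): fiber=1 leather=10 sand=26 tin=21
After 21 (gather 8 fiber): fiber=9 leather=10 sand=26 tin=21
After 22 (gather 3 fiber): fiber=12 leather=10 sand=26 tin=21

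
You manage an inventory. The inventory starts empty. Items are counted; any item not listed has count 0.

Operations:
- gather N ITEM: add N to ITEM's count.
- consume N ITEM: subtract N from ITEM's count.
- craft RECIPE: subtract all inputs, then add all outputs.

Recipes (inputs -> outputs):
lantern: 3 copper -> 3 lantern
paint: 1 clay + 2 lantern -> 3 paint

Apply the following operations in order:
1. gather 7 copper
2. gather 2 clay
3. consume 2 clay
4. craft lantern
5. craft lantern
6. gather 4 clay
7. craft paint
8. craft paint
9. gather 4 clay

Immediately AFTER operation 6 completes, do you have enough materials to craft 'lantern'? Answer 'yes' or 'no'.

Answer: no

Derivation:
After 1 (gather 7 copper): copper=7
After 2 (gather 2 clay): clay=2 copper=7
After 3 (consume 2 clay): copper=7
After 4 (craft lantern): copper=4 lantern=3
After 5 (craft lantern): copper=1 lantern=6
After 6 (gather 4 clay): clay=4 copper=1 lantern=6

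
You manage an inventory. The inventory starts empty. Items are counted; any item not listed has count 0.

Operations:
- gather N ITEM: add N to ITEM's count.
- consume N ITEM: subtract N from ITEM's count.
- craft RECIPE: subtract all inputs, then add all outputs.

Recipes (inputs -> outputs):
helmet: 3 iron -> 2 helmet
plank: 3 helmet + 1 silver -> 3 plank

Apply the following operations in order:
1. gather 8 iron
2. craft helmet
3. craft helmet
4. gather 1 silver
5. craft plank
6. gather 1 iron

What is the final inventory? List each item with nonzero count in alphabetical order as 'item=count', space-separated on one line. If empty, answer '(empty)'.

Answer: helmet=1 iron=3 plank=3

Derivation:
After 1 (gather 8 iron): iron=8
After 2 (craft helmet): helmet=2 iron=5
After 3 (craft helmet): helmet=4 iron=2
After 4 (gather 1 silver): helmet=4 iron=2 silver=1
After 5 (craft plank): helmet=1 iron=2 plank=3
After 6 (gather 1 iron): helmet=1 iron=3 plank=3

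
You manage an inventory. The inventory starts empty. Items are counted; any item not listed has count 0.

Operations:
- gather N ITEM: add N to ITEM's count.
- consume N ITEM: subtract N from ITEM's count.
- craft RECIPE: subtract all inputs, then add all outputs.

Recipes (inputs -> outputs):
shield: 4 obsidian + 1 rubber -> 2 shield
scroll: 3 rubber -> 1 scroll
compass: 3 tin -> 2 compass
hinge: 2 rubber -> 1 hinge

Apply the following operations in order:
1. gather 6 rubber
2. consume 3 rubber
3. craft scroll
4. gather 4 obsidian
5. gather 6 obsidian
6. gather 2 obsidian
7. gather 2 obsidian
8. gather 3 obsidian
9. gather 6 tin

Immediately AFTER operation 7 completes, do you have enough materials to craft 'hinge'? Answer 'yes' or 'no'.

Answer: no

Derivation:
After 1 (gather 6 rubber): rubber=6
After 2 (consume 3 rubber): rubber=3
After 3 (craft scroll): scroll=1
After 4 (gather 4 obsidian): obsidian=4 scroll=1
After 5 (gather 6 obsidian): obsidian=10 scroll=1
After 6 (gather 2 obsidian): obsidian=12 scroll=1
After 7 (gather 2 obsidian): obsidian=14 scroll=1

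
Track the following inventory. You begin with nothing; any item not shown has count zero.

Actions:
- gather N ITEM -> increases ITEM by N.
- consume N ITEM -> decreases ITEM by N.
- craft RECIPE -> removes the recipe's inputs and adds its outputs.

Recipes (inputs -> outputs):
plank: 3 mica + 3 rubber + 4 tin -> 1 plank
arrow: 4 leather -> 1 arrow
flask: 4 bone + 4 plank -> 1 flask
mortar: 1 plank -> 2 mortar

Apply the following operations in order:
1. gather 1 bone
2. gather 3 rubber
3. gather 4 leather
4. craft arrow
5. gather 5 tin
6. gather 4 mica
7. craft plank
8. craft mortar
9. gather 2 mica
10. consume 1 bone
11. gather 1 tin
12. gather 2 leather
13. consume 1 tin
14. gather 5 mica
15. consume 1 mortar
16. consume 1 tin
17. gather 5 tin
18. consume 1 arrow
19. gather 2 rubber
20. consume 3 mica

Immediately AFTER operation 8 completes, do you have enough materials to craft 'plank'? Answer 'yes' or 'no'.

Answer: no

Derivation:
After 1 (gather 1 bone): bone=1
After 2 (gather 3 rubber): bone=1 rubber=3
After 3 (gather 4 leather): bone=1 leather=4 rubber=3
After 4 (craft arrow): arrow=1 bone=1 rubber=3
After 5 (gather 5 tin): arrow=1 bone=1 rubber=3 tin=5
After 6 (gather 4 mica): arrow=1 bone=1 mica=4 rubber=3 tin=5
After 7 (craft plank): arrow=1 bone=1 mica=1 plank=1 tin=1
After 8 (craft mortar): arrow=1 bone=1 mica=1 mortar=2 tin=1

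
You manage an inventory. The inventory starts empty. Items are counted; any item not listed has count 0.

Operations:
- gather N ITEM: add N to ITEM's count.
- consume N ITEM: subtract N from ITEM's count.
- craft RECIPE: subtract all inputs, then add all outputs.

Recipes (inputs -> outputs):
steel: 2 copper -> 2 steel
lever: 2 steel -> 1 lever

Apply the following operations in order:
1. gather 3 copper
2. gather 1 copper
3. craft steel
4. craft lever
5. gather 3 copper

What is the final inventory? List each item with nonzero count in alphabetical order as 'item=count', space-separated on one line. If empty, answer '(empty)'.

After 1 (gather 3 copper): copper=3
After 2 (gather 1 copper): copper=4
After 3 (craft steel): copper=2 steel=2
After 4 (craft lever): copper=2 lever=1
After 5 (gather 3 copper): copper=5 lever=1

Answer: copper=5 lever=1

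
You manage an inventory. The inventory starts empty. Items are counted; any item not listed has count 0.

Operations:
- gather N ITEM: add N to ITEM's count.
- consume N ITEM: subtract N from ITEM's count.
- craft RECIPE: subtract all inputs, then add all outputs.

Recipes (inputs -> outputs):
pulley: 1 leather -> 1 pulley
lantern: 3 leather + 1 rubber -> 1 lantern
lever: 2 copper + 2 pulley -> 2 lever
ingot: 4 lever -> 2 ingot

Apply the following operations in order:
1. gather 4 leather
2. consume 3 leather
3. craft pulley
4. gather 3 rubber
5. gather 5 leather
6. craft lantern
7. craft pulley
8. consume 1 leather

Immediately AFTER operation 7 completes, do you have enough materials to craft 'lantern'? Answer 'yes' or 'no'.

Answer: no

Derivation:
After 1 (gather 4 leather): leather=4
After 2 (consume 3 leather): leather=1
After 3 (craft pulley): pulley=1
After 4 (gather 3 rubber): pulley=1 rubber=3
After 5 (gather 5 leather): leather=5 pulley=1 rubber=3
After 6 (craft lantern): lantern=1 leather=2 pulley=1 rubber=2
After 7 (craft pulley): lantern=1 leather=1 pulley=2 rubber=2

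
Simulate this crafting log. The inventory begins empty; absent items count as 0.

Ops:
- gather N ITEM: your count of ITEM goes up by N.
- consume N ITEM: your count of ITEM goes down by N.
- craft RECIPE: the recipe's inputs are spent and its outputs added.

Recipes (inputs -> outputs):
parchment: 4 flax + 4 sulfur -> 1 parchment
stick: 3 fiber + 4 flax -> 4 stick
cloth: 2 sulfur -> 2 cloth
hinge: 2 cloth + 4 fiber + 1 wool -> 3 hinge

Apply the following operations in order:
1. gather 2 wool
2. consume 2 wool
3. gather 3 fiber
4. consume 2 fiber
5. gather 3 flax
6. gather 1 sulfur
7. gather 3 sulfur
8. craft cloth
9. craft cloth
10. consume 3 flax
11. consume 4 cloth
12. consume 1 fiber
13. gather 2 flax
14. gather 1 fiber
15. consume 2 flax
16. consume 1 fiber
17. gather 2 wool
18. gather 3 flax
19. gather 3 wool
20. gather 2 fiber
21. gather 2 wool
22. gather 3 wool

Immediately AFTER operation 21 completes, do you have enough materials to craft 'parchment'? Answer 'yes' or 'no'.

Answer: no

Derivation:
After 1 (gather 2 wool): wool=2
After 2 (consume 2 wool): (empty)
After 3 (gather 3 fiber): fiber=3
After 4 (consume 2 fiber): fiber=1
After 5 (gather 3 flax): fiber=1 flax=3
After 6 (gather 1 sulfur): fiber=1 flax=3 sulfur=1
After 7 (gather 3 sulfur): fiber=1 flax=3 sulfur=4
After 8 (craft cloth): cloth=2 fiber=1 flax=3 sulfur=2
After 9 (craft cloth): cloth=4 fiber=1 flax=3
After 10 (consume 3 flax): cloth=4 fiber=1
After 11 (consume 4 cloth): fiber=1
After 12 (consume 1 fiber): (empty)
After 13 (gather 2 flax): flax=2
After 14 (gather 1 fiber): fiber=1 flax=2
After 15 (consume 2 flax): fiber=1
After 16 (consume 1 fiber): (empty)
After 17 (gather 2 wool): wool=2
After 18 (gather 3 flax): flax=3 wool=2
After 19 (gather 3 wool): flax=3 wool=5
After 20 (gather 2 fiber): fiber=2 flax=3 wool=5
After 21 (gather 2 wool): fiber=2 flax=3 wool=7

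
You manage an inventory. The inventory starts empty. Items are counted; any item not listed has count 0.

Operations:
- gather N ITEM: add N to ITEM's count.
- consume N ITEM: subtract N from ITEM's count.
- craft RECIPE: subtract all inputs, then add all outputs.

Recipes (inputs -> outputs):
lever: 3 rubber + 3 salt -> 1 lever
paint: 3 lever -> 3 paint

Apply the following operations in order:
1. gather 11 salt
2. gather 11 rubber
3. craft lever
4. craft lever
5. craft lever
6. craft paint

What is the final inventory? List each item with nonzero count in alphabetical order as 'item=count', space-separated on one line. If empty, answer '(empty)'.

Answer: paint=3 rubber=2 salt=2

Derivation:
After 1 (gather 11 salt): salt=11
After 2 (gather 11 rubber): rubber=11 salt=11
After 3 (craft lever): lever=1 rubber=8 salt=8
After 4 (craft lever): lever=2 rubber=5 salt=5
After 5 (craft lever): lever=3 rubber=2 salt=2
After 6 (craft paint): paint=3 rubber=2 salt=2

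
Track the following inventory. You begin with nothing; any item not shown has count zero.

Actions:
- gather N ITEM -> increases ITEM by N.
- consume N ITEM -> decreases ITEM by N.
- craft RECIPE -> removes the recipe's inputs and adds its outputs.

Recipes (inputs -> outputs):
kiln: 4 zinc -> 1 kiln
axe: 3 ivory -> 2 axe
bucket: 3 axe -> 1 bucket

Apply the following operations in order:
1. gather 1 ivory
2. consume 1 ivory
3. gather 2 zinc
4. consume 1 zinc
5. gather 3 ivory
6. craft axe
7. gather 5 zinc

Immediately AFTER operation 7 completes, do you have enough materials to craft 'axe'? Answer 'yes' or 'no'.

Answer: no

Derivation:
After 1 (gather 1 ivory): ivory=1
After 2 (consume 1 ivory): (empty)
After 3 (gather 2 zinc): zinc=2
After 4 (consume 1 zinc): zinc=1
After 5 (gather 3 ivory): ivory=3 zinc=1
After 6 (craft axe): axe=2 zinc=1
After 7 (gather 5 zinc): axe=2 zinc=6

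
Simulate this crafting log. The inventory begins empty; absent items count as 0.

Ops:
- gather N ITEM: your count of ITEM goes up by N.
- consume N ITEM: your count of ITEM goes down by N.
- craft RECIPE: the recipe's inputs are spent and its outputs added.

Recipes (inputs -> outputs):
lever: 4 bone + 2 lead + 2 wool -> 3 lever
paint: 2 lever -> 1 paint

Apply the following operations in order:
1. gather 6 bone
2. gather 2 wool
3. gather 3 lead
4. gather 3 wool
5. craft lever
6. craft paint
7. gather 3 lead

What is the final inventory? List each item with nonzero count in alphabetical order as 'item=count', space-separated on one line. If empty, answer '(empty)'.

After 1 (gather 6 bone): bone=6
After 2 (gather 2 wool): bone=6 wool=2
After 3 (gather 3 lead): bone=6 lead=3 wool=2
After 4 (gather 3 wool): bone=6 lead=3 wool=5
After 5 (craft lever): bone=2 lead=1 lever=3 wool=3
After 6 (craft paint): bone=2 lead=1 lever=1 paint=1 wool=3
After 7 (gather 3 lead): bone=2 lead=4 lever=1 paint=1 wool=3

Answer: bone=2 lead=4 lever=1 paint=1 wool=3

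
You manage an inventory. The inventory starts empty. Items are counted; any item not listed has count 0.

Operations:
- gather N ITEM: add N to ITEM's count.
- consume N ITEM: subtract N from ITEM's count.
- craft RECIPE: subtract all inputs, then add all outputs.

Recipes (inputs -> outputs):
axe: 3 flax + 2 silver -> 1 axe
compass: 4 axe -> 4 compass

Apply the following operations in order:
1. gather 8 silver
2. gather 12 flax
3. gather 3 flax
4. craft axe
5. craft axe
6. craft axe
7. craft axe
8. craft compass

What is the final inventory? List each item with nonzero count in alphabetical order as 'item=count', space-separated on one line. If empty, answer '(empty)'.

Answer: compass=4 flax=3

Derivation:
After 1 (gather 8 silver): silver=8
After 2 (gather 12 flax): flax=12 silver=8
After 3 (gather 3 flax): flax=15 silver=8
After 4 (craft axe): axe=1 flax=12 silver=6
After 5 (craft axe): axe=2 flax=9 silver=4
After 6 (craft axe): axe=3 flax=6 silver=2
After 7 (craft axe): axe=4 flax=3
After 8 (craft compass): compass=4 flax=3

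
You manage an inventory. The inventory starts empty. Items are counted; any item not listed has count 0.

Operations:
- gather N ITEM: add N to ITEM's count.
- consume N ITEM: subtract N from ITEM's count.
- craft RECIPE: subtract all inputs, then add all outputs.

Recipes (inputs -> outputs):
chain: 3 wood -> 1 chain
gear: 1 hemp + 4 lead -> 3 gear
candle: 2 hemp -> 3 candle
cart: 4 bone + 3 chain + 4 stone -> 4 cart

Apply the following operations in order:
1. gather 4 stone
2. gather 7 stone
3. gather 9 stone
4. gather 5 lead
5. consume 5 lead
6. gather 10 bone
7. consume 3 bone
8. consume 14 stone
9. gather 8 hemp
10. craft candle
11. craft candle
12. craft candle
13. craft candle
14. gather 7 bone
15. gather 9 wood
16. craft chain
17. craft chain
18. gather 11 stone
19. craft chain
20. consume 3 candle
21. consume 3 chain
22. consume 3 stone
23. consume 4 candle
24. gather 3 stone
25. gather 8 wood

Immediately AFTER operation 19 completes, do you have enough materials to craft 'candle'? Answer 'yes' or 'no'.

Answer: no

Derivation:
After 1 (gather 4 stone): stone=4
After 2 (gather 7 stone): stone=11
After 3 (gather 9 stone): stone=20
After 4 (gather 5 lead): lead=5 stone=20
After 5 (consume 5 lead): stone=20
After 6 (gather 10 bone): bone=10 stone=20
After 7 (consume 3 bone): bone=7 stone=20
After 8 (consume 14 stone): bone=7 stone=6
After 9 (gather 8 hemp): bone=7 hemp=8 stone=6
After 10 (craft candle): bone=7 candle=3 hemp=6 stone=6
After 11 (craft candle): bone=7 candle=6 hemp=4 stone=6
After 12 (craft candle): bone=7 candle=9 hemp=2 stone=6
After 13 (craft candle): bone=7 candle=12 stone=6
After 14 (gather 7 bone): bone=14 candle=12 stone=6
After 15 (gather 9 wood): bone=14 candle=12 stone=6 wood=9
After 16 (craft chain): bone=14 candle=12 chain=1 stone=6 wood=6
After 17 (craft chain): bone=14 candle=12 chain=2 stone=6 wood=3
After 18 (gather 11 stone): bone=14 candle=12 chain=2 stone=17 wood=3
After 19 (craft chain): bone=14 candle=12 chain=3 stone=17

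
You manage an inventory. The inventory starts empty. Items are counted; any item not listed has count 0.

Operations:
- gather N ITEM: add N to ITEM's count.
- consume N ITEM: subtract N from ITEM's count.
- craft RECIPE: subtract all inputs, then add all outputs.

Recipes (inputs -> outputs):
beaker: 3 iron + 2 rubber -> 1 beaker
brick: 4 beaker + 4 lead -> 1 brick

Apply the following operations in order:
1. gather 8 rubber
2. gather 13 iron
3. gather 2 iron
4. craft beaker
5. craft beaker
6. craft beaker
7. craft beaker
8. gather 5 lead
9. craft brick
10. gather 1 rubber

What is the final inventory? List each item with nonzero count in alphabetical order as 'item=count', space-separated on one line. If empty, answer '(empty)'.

After 1 (gather 8 rubber): rubber=8
After 2 (gather 13 iron): iron=13 rubber=8
After 3 (gather 2 iron): iron=15 rubber=8
After 4 (craft beaker): beaker=1 iron=12 rubber=6
After 5 (craft beaker): beaker=2 iron=9 rubber=4
After 6 (craft beaker): beaker=3 iron=6 rubber=2
After 7 (craft beaker): beaker=4 iron=3
After 8 (gather 5 lead): beaker=4 iron=3 lead=5
After 9 (craft brick): brick=1 iron=3 lead=1
After 10 (gather 1 rubber): brick=1 iron=3 lead=1 rubber=1

Answer: brick=1 iron=3 lead=1 rubber=1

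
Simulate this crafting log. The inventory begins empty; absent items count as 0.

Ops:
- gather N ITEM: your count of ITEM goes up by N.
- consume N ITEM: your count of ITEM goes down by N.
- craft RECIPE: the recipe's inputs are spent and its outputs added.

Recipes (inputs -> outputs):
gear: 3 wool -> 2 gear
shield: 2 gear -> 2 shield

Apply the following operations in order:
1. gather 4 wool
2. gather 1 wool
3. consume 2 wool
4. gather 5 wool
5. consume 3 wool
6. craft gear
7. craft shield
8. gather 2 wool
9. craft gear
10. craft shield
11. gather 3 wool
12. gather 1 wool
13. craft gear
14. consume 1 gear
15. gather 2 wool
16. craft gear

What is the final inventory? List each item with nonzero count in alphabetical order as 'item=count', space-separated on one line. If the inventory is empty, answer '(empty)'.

After 1 (gather 4 wool): wool=4
After 2 (gather 1 wool): wool=5
After 3 (consume 2 wool): wool=3
After 4 (gather 5 wool): wool=8
After 5 (consume 3 wool): wool=5
After 6 (craft gear): gear=2 wool=2
After 7 (craft shield): shield=2 wool=2
After 8 (gather 2 wool): shield=2 wool=4
After 9 (craft gear): gear=2 shield=2 wool=1
After 10 (craft shield): shield=4 wool=1
After 11 (gather 3 wool): shield=4 wool=4
After 12 (gather 1 wool): shield=4 wool=5
After 13 (craft gear): gear=2 shield=4 wool=2
After 14 (consume 1 gear): gear=1 shield=4 wool=2
After 15 (gather 2 wool): gear=1 shield=4 wool=4
After 16 (craft gear): gear=3 shield=4 wool=1

Answer: gear=3 shield=4 wool=1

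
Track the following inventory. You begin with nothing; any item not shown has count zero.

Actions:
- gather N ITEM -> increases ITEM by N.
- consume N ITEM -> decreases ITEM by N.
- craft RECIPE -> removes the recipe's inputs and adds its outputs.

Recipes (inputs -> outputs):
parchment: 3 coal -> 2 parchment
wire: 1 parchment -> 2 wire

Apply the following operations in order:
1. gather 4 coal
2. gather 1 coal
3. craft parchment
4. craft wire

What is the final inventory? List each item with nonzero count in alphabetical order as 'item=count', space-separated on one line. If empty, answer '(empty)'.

After 1 (gather 4 coal): coal=4
After 2 (gather 1 coal): coal=5
After 3 (craft parchment): coal=2 parchment=2
After 4 (craft wire): coal=2 parchment=1 wire=2

Answer: coal=2 parchment=1 wire=2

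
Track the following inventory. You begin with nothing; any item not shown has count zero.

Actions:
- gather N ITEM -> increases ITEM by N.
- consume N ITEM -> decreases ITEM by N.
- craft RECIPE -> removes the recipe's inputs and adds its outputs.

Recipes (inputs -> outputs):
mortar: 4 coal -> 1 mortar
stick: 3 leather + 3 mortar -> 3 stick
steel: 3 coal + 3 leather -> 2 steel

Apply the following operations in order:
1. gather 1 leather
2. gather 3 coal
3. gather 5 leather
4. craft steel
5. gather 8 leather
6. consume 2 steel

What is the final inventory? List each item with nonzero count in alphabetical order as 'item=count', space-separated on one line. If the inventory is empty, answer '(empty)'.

Answer: leather=11

Derivation:
After 1 (gather 1 leather): leather=1
After 2 (gather 3 coal): coal=3 leather=1
After 3 (gather 5 leather): coal=3 leather=6
After 4 (craft steel): leather=3 steel=2
After 5 (gather 8 leather): leather=11 steel=2
After 6 (consume 2 steel): leather=11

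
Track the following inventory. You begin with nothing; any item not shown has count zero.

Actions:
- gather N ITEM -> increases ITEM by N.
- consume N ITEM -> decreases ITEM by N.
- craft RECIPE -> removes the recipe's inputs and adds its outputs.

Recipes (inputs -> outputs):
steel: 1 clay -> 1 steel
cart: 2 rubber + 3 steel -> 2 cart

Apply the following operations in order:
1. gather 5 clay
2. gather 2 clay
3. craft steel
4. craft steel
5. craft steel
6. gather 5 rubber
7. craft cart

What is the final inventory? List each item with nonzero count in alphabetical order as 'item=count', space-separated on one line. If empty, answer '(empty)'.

Answer: cart=2 clay=4 rubber=3

Derivation:
After 1 (gather 5 clay): clay=5
After 2 (gather 2 clay): clay=7
After 3 (craft steel): clay=6 steel=1
After 4 (craft steel): clay=5 steel=2
After 5 (craft steel): clay=4 steel=3
After 6 (gather 5 rubber): clay=4 rubber=5 steel=3
After 7 (craft cart): cart=2 clay=4 rubber=3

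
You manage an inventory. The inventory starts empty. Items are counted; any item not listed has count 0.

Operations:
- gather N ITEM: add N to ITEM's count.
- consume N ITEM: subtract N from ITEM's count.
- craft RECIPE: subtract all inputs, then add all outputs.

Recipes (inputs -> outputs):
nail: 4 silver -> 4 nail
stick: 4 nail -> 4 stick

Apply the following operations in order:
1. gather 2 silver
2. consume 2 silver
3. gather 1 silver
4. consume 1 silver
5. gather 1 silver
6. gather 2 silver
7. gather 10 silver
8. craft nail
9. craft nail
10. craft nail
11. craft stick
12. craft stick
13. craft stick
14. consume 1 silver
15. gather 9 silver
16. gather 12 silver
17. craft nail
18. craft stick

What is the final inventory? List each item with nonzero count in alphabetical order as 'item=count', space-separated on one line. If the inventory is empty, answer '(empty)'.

After 1 (gather 2 silver): silver=2
After 2 (consume 2 silver): (empty)
After 3 (gather 1 silver): silver=1
After 4 (consume 1 silver): (empty)
After 5 (gather 1 silver): silver=1
After 6 (gather 2 silver): silver=3
After 7 (gather 10 silver): silver=13
After 8 (craft nail): nail=4 silver=9
After 9 (craft nail): nail=8 silver=5
After 10 (craft nail): nail=12 silver=1
After 11 (craft stick): nail=8 silver=1 stick=4
After 12 (craft stick): nail=4 silver=1 stick=8
After 13 (craft stick): silver=1 stick=12
After 14 (consume 1 silver): stick=12
After 15 (gather 9 silver): silver=9 stick=12
After 16 (gather 12 silver): silver=21 stick=12
After 17 (craft nail): nail=4 silver=17 stick=12
After 18 (craft stick): silver=17 stick=16

Answer: silver=17 stick=16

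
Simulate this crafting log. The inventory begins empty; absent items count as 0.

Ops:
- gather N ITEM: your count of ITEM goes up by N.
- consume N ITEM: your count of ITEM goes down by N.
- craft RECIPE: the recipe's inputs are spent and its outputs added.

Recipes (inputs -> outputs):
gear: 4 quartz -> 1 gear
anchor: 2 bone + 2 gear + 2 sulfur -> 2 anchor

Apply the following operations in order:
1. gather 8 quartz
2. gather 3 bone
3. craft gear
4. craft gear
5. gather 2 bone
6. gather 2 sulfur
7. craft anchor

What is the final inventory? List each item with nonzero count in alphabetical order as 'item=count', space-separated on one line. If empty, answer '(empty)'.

Answer: anchor=2 bone=3

Derivation:
After 1 (gather 8 quartz): quartz=8
After 2 (gather 3 bone): bone=3 quartz=8
After 3 (craft gear): bone=3 gear=1 quartz=4
After 4 (craft gear): bone=3 gear=2
After 5 (gather 2 bone): bone=5 gear=2
After 6 (gather 2 sulfur): bone=5 gear=2 sulfur=2
After 7 (craft anchor): anchor=2 bone=3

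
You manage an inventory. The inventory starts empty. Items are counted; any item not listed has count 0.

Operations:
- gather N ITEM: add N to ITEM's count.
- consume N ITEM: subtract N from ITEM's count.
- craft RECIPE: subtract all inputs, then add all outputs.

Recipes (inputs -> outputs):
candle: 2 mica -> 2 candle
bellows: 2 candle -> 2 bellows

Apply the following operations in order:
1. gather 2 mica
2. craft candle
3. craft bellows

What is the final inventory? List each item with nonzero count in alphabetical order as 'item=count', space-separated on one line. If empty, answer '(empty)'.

After 1 (gather 2 mica): mica=2
After 2 (craft candle): candle=2
After 3 (craft bellows): bellows=2

Answer: bellows=2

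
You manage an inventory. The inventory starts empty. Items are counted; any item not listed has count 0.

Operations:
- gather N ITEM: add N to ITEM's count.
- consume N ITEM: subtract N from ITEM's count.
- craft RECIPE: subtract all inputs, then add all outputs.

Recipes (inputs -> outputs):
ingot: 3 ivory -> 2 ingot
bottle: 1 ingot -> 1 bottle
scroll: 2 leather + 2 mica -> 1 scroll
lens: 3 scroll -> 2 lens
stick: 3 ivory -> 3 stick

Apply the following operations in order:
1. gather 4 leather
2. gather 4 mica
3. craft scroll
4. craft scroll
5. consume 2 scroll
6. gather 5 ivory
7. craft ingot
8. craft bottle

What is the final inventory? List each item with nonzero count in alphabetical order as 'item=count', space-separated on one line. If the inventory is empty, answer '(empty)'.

Answer: bottle=1 ingot=1 ivory=2

Derivation:
After 1 (gather 4 leather): leather=4
After 2 (gather 4 mica): leather=4 mica=4
After 3 (craft scroll): leather=2 mica=2 scroll=1
After 4 (craft scroll): scroll=2
After 5 (consume 2 scroll): (empty)
After 6 (gather 5 ivory): ivory=5
After 7 (craft ingot): ingot=2 ivory=2
After 8 (craft bottle): bottle=1 ingot=1 ivory=2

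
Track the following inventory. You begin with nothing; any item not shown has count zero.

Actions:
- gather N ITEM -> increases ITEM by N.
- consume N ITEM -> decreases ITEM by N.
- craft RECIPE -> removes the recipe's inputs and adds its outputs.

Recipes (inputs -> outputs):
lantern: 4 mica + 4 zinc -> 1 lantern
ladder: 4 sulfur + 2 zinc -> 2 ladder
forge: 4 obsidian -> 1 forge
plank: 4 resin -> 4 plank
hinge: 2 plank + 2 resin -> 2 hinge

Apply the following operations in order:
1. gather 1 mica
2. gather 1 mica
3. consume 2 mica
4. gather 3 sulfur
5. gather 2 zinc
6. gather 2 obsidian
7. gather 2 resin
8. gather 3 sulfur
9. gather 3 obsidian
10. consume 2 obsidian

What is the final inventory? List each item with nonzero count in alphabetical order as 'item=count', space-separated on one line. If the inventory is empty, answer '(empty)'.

Answer: obsidian=3 resin=2 sulfur=6 zinc=2

Derivation:
After 1 (gather 1 mica): mica=1
After 2 (gather 1 mica): mica=2
After 3 (consume 2 mica): (empty)
After 4 (gather 3 sulfur): sulfur=3
After 5 (gather 2 zinc): sulfur=3 zinc=2
After 6 (gather 2 obsidian): obsidian=2 sulfur=3 zinc=2
After 7 (gather 2 resin): obsidian=2 resin=2 sulfur=3 zinc=2
After 8 (gather 3 sulfur): obsidian=2 resin=2 sulfur=6 zinc=2
After 9 (gather 3 obsidian): obsidian=5 resin=2 sulfur=6 zinc=2
After 10 (consume 2 obsidian): obsidian=3 resin=2 sulfur=6 zinc=2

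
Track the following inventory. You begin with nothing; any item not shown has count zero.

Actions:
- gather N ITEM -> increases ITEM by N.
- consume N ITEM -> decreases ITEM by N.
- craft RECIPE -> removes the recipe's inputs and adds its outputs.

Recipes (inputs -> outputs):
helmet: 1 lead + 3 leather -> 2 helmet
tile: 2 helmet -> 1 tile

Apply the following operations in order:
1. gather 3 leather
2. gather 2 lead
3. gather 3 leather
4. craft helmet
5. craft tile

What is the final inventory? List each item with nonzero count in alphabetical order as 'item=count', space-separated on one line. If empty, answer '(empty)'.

Answer: lead=1 leather=3 tile=1

Derivation:
After 1 (gather 3 leather): leather=3
After 2 (gather 2 lead): lead=2 leather=3
After 3 (gather 3 leather): lead=2 leather=6
After 4 (craft helmet): helmet=2 lead=1 leather=3
After 5 (craft tile): lead=1 leather=3 tile=1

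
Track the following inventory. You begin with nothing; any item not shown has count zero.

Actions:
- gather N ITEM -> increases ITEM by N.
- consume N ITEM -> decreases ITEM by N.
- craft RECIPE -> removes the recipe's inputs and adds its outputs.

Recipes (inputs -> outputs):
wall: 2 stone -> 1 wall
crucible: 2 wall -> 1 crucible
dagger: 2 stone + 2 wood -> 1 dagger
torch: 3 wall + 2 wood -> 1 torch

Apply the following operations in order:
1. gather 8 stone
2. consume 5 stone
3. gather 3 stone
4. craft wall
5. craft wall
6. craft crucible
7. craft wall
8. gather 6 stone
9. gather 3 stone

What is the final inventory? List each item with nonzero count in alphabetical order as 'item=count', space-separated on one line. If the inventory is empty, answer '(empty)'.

Answer: crucible=1 stone=9 wall=1

Derivation:
After 1 (gather 8 stone): stone=8
After 2 (consume 5 stone): stone=3
After 3 (gather 3 stone): stone=6
After 4 (craft wall): stone=4 wall=1
After 5 (craft wall): stone=2 wall=2
After 6 (craft crucible): crucible=1 stone=2
After 7 (craft wall): crucible=1 wall=1
After 8 (gather 6 stone): crucible=1 stone=6 wall=1
After 9 (gather 3 stone): crucible=1 stone=9 wall=1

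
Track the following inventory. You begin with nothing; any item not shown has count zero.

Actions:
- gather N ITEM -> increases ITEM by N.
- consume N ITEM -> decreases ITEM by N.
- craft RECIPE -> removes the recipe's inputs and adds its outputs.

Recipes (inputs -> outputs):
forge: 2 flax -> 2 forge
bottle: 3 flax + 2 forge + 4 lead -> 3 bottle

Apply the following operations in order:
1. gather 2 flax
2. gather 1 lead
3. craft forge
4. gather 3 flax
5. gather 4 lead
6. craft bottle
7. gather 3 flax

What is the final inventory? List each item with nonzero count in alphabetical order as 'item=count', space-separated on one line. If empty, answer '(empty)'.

After 1 (gather 2 flax): flax=2
After 2 (gather 1 lead): flax=2 lead=1
After 3 (craft forge): forge=2 lead=1
After 4 (gather 3 flax): flax=3 forge=2 lead=1
After 5 (gather 4 lead): flax=3 forge=2 lead=5
After 6 (craft bottle): bottle=3 lead=1
After 7 (gather 3 flax): bottle=3 flax=3 lead=1

Answer: bottle=3 flax=3 lead=1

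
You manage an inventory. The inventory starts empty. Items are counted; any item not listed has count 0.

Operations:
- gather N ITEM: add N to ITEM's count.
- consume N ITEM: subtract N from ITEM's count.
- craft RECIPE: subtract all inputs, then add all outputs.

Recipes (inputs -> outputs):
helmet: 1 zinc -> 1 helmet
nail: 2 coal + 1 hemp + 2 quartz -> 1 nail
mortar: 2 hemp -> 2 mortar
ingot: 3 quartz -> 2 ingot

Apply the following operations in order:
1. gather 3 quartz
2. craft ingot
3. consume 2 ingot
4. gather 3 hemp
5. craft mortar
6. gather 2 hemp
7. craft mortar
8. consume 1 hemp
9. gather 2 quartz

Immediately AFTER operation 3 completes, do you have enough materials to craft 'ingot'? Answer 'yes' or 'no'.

Answer: no

Derivation:
After 1 (gather 3 quartz): quartz=3
After 2 (craft ingot): ingot=2
After 3 (consume 2 ingot): (empty)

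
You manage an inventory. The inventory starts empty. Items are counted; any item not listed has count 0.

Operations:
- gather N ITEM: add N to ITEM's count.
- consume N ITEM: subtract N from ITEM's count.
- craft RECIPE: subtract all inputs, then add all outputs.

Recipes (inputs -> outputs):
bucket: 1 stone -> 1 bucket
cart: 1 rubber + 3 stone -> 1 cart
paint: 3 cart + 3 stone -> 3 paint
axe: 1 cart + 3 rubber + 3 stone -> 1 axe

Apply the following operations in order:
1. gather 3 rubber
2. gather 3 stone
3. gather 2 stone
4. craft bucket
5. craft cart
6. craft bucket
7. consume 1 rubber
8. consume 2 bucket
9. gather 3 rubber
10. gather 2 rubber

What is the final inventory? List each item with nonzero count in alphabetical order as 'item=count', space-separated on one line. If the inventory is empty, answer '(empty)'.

Answer: cart=1 rubber=6

Derivation:
After 1 (gather 3 rubber): rubber=3
After 2 (gather 3 stone): rubber=3 stone=3
After 3 (gather 2 stone): rubber=3 stone=5
After 4 (craft bucket): bucket=1 rubber=3 stone=4
After 5 (craft cart): bucket=1 cart=1 rubber=2 stone=1
After 6 (craft bucket): bucket=2 cart=1 rubber=2
After 7 (consume 1 rubber): bucket=2 cart=1 rubber=1
After 8 (consume 2 bucket): cart=1 rubber=1
After 9 (gather 3 rubber): cart=1 rubber=4
After 10 (gather 2 rubber): cart=1 rubber=6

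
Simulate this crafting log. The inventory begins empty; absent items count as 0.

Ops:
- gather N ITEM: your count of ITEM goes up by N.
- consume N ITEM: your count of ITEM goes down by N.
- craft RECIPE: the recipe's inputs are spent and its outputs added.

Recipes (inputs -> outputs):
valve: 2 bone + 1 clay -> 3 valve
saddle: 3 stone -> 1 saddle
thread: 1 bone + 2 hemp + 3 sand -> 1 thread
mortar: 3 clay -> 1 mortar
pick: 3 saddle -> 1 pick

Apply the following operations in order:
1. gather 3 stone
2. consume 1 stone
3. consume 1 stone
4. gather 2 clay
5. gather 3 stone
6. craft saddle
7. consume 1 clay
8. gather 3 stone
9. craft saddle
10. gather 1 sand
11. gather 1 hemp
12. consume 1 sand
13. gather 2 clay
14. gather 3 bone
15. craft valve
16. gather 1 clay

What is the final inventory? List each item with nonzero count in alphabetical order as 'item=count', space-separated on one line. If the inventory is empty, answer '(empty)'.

Answer: bone=1 clay=3 hemp=1 saddle=2 stone=1 valve=3

Derivation:
After 1 (gather 3 stone): stone=3
After 2 (consume 1 stone): stone=2
After 3 (consume 1 stone): stone=1
After 4 (gather 2 clay): clay=2 stone=1
After 5 (gather 3 stone): clay=2 stone=4
After 6 (craft saddle): clay=2 saddle=1 stone=1
After 7 (consume 1 clay): clay=1 saddle=1 stone=1
After 8 (gather 3 stone): clay=1 saddle=1 stone=4
After 9 (craft saddle): clay=1 saddle=2 stone=1
After 10 (gather 1 sand): clay=1 saddle=2 sand=1 stone=1
After 11 (gather 1 hemp): clay=1 hemp=1 saddle=2 sand=1 stone=1
After 12 (consume 1 sand): clay=1 hemp=1 saddle=2 stone=1
After 13 (gather 2 clay): clay=3 hemp=1 saddle=2 stone=1
After 14 (gather 3 bone): bone=3 clay=3 hemp=1 saddle=2 stone=1
After 15 (craft valve): bone=1 clay=2 hemp=1 saddle=2 stone=1 valve=3
After 16 (gather 1 clay): bone=1 clay=3 hemp=1 saddle=2 stone=1 valve=3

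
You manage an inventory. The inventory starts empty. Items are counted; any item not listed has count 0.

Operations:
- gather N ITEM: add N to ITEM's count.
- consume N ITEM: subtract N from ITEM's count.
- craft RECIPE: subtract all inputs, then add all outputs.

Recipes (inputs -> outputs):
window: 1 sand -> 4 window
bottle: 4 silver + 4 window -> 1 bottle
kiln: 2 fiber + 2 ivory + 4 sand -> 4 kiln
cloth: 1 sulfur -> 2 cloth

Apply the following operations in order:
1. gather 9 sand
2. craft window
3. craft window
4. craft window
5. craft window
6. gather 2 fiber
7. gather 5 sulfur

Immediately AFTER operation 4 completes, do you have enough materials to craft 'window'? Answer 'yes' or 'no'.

Answer: yes

Derivation:
After 1 (gather 9 sand): sand=9
After 2 (craft window): sand=8 window=4
After 3 (craft window): sand=7 window=8
After 4 (craft window): sand=6 window=12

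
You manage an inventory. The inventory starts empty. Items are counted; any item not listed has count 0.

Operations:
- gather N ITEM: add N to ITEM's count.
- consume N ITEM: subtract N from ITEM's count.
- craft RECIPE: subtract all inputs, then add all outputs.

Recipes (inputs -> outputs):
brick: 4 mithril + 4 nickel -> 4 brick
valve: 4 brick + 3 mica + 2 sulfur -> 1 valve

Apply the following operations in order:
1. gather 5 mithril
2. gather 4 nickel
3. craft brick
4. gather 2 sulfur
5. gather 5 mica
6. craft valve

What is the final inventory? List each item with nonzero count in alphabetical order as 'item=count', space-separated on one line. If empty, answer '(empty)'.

After 1 (gather 5 mithril): mithril=5
After 2 (gather 4 nickel): mithril=5 nickel=4
After 3 (craft brick): brick=4 mithril=1
After 4 (gather 2 sulfur): brick=4 mithril=1 sulfur=2
After 5 (gather 5 mica): brick=4 mica=5 mithril=1 sulfur=2
After 6 (craft valve): mica=2 mithril=1 valve=1

Answer: mica=2 mithril=1 valve=1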